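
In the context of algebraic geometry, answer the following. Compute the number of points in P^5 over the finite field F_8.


P^5(F_8) has (q^(n+1) - 1)/(q - 1) points.
= 8^5 + 8^4 + 8^3 + 8^2 + 8^1 + 8^0
= 32768 + 4096 + 512 + 64 + 8 + 1
= 37449

37449


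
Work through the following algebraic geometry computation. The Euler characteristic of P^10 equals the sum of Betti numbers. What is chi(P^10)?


The complex projective space P^10 has one cell in each even real dimension 0, 2, ..., 20.
The cohomology groups are H^{2k}(P^10) = Z for k = 0,...,10, and 0 otherwise.
Euler characteristic = sum of Betti numbers = 1 per even-dimensional cohomology group.
chi(P^10) = 10 + 1 = 11

11


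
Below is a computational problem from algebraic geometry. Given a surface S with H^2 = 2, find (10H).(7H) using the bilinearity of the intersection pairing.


Using bilinearity of the intersection pairing on a surface S:
(aH).(bH) = ab * (H.H)
We have H^2 = 2.
D.E = (10H).(7H) = 10*7*2
= 70*2
= 140

140


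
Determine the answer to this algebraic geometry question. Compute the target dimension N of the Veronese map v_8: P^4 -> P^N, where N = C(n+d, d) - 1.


The Veronese embedding v_d: P^n -> P^N maps each point to all
degree-d monomials in n+1 homogeneous coordinates.
N = C(n+d, d) - 1
N = C(4+8, 8) - 1
N = C(12, 8) - 1
C(12, 8) = 495
N = 495 - 1 = 494

494


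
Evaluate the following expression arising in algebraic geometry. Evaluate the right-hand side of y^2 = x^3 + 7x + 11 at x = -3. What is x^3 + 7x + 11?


Compute x^3 + 7x + 11 at x = -3:
x^3 = (-3)^3 = -27
7*x = 7*(-3) = -21
Sum: -27 - 21 + 11 = -37

-37


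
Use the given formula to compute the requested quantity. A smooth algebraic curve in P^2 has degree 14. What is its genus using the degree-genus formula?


Using the genus formula for smooth plane curves:
g = (d-1)(d-2)/2
g = (14-1)(14-2)/2
g = 13*12/2
g = 156/2 = 78

78


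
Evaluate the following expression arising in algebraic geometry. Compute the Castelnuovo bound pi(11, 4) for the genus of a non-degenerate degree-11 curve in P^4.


Castelnuovo's bound: write d - 1 = m(r-1) + epsilon with 0 <= epsilon < r-1.
d - 1 = 11 - 1 = 10
r - 1 = 4 - 1 = 3
10 = 3*3 + 1, so m = 3, epsilon = 1
pi(d, r) = m(m-1)(r-1)/2 + m*epsilon
= 3*2*3/2 + 3*1
= 18/2 + 3
= 9 + 3 = 12

12


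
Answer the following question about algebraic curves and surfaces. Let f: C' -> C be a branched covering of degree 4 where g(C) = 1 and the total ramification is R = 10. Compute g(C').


Riemann-Hurwitz formula: 2g' - 2 = d(2g - 2) + R
Given: d = 4, g = 1, R = 10
2g' - 2 = 4*(2*1 - 2) + 10
2g' - 2 = 4*0 + 10
2g' - 2 = 0 + 10 = 10
2g' = 12
g' = 6

6


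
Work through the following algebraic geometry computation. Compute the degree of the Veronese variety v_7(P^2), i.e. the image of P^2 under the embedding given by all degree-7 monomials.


The Veronese variety v_7(P^2) has degree d^r.
d^r = 7^2 = 49

49


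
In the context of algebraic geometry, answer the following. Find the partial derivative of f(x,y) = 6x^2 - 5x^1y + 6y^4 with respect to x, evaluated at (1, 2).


df/dx = 2*6*x^1 + 1*(-5)*x^0*y
At (1,2): 2*6*1^1 + 1*(-5)*1^0*2
= 12 - 10
= 2

2


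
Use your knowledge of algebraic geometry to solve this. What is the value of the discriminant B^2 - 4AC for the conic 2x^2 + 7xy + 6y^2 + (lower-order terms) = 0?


The discriminant of a conic Ax^2 + Bxy + Cy^2 + ... = 0 is B^2 - 4AC.
B^2 = 7^2 = 49
4AC = 4*2*6 = 48
Discriminant = 49 - 48 = 1

1


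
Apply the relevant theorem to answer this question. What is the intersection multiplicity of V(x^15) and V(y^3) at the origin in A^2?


The intersection multiplicity of V(x^a) and V(y^b) at the origin is:
I(O; V(x^15), V(y^3)) = dim_k(k[x,y]/(x^15, y^3))
A basis for k[x,y]/(x^15, y^3) is the set of monomials x^i * y^j
where 0 <= i < 15 and 0 <= j < 3.
The number of such monomials is 15 * 3 = 45

45


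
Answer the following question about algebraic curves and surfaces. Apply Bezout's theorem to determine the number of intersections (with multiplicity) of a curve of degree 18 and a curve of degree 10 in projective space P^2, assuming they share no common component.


Bezout's theorem states the intersection count equals the product of degrees.
Intersection count = 18 * 10 = 180

180


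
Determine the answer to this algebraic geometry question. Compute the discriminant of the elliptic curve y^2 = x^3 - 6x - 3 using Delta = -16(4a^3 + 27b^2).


Compute each component:
4a^3 = 4*(-6)^3 = 4*(-216) = -864
27b^2 = 27*(-3)^2 = 27*9 = 243
4a^3 + 27b^2 = -864 + 243 = -621
Delta = -16*(-621) = 9936

9936


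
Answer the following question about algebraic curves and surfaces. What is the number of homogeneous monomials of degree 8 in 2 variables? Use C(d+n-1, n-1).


The number of degree-8 monomials in 2 variables is C(d+n-1, n-1).
= C(8+2-1, 2-1) = C(9, 1)
= 9

9


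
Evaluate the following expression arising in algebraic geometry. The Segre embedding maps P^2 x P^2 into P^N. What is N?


The Segre embedding maps P^m x P^n into P^N via
all products of coordinates from each factor.
N = (m+1)(n+1) - 1
N = (2+1)(2+1) - 1
N = 3*3 - 1
N = 9 - 1 = 8

8


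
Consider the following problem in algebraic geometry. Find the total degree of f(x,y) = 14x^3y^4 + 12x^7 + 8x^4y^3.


Examine each term for its total degree (sum of exponents).
  Term '14x^3y^4' has total degree 3+4 = 7.
  Term '12x^7' has total degree 7+0 = 7.
  Term '8x^4y^3' has total degree 4+3 = 7.
The maximum total degree among all terms is 7.

7


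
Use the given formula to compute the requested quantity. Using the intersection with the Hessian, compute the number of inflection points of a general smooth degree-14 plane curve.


For a general smooth plane curve C of degree d, the inflection points are
the intersection of C with its Hessian curve, which has degree 3(d-2).
By Bezout, the total intersection number is d * 3(d-2) = 14 * 36 = 504.
For a general curve every flex is ordinary, so each contributes
multiplicity 1 to C·Hess(C), and the number of distinct inflection
points is 3d(d-2).
Inflection points = 3*14*(14-2) = 3*14*12 = 504

504


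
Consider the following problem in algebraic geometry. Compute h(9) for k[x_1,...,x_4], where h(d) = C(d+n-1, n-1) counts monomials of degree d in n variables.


The Hilbert function for the polynomial ring in 4 variables is:
h(d) = C(d+n-1, n-1)
h(9) = C(9+4-1, 4-1) = C(12, 3)
= 12! / (3! * 9!)
= 220

220


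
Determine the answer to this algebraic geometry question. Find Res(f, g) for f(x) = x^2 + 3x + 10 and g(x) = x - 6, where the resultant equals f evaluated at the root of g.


For Res(f, x - c), we evaluate f at x = c.
f(6) = 6^2 + 3*6 + 10
= 36 + 18 + 10
= 54 + 10 = 64
Res(f, g) = 64

64


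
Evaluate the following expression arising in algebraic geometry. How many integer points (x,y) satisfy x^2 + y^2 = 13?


Systematically check integer values of x where x^2 <= 13.
For each valid x, check if 13 - x^2 is a perfect square.
x=2: 13 - 4 = 9, sqrt = 3 (valid)
x=3: 13 - 9 = 4, sqrt = 2 (valid)
Total integer solutions found: 8

8


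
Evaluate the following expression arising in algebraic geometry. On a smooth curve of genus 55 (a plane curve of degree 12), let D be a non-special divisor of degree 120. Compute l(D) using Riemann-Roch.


First, compute the genus of a smooth plane curve of degree 12:
g = (d-1)(d-2)/2 = (12-1)(12-2)/2 = 55
For a non-special divisor D (i.e., h^1(D) = 0), Riemann-Roch gives:
l(D) = deg(D) - g + 1
Since deg(D) = 120 >= 2g - 1 = 109, D is non-special.
l(D) = 120 - 55 + 1 = 66

66


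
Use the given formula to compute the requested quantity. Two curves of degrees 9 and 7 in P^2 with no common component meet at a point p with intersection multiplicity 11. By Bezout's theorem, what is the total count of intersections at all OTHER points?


By Bezout's theorem, the total intersection number is d1 * d2.
Total = 9 * 7 = 63
Intersection multiplicity at p = 11
Remaining intersections = 63 - 11 = 52

52


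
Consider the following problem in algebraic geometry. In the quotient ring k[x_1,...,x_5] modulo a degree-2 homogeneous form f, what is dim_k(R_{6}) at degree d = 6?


For R = k[x_1,...,x_n]/(f) with f homogeneous of degree e:
The Hilbert series is (1 - t^e)/(1 - t)^n.
So h(d) = C(d+n-1, n-1) - C(d-e+n-1, n-1) for d >= e.
With n=5, e=2, d=6:
C(6+5-1, 5-1) = C(10, 4) = 210
C(6-2+5-1, 5-1) = C(8, 4) = 70
h(6) = 210 - 70 = 140

140


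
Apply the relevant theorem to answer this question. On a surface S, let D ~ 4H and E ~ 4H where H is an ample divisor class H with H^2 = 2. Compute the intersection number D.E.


Using bilinearity of the intersection pairing on a surface S:
(aH).(bH) = ab * (H.H)
We have H^2 = 2.
D.E = (4H).(4H) = 4*4*2
= 16*2
= 32

32


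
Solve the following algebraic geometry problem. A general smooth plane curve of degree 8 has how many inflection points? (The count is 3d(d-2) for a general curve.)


For a general smooth plane curve C of degree d, the inflection points are
the intersection of C with its Hessian curve, which has degree 3(d-2).
By Bezout, the total intersection number is d * 3(d-2) = 8 * 18 = 144.
For a general curve every flex is ordinary, so each contributes
multiplicity 1 to C·Hess(C), and the number of distinct inflection
points is 3d(d-2).
Inflection points = 3*8*(8-2) = 3*8*6 = 144

144


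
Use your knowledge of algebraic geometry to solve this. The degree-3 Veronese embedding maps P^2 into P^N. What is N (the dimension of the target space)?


The Veronese embedding v_d: P^n -> P^N maps each point to all
degree-d monomials in n+1 homogeneous coordinates.
N = C(n+d, d) - 1
N = C(2+3, 3) - 1
N = C(5, 3) - 1
C(5, 3) = 10
N = 10 - 1 = 9

9


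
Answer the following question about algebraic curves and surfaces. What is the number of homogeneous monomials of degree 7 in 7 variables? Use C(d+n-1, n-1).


The number of degree-7 monomials in 7 variables is C(d+n-1, n-1).
= C(7+7-1, 7-1) = C(13, 6)
= 1716

1716


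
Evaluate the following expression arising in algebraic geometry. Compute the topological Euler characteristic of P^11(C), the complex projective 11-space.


The complex projective space P^11 has one cell in each even real dimension 0, 2, ..., 22.
The cohomology groups are H^{2k}(P^11) = Z for k = 0,...,11, and 0 otherwise.
Euler characteristic = sum of Betti numbers = 1 per even-dimensional cohomology group.
chi(P^11) = 11 + 1 = 12

12


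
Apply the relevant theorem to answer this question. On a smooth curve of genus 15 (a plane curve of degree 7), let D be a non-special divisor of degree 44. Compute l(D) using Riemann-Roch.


First, compute the genus of a smooth plane curve of degree 7:
g = (d-1)(d-2)/2 = (7-1)(7-2)/2 = 15
For a non-special divisor D (i.e., h^1(D) = 0), Riemann-Roch gives:
l(D) = deg(D) - g + 1
Since deg(D) = 44 >= 2g - 1 = 29, D is non-special.
l(D) = 44 - 15 + 1 = 30

30


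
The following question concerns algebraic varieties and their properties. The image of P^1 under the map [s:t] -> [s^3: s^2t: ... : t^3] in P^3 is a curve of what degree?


The rational normal curve in P^3 is the image of P^1 under the 3-uple Veronese.
A general hyperplane in P^3 pulls back to a degree-3 form on P^1, which has 3 zeros,
so the curve meets a general hyperplane in 3 points. Degree = 3.

3


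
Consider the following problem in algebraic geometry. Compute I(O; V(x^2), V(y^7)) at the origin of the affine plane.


The intersection multiplicity of V(x^a) and V(y^b) at the origin is:
I(O; V(x^2), V(y^7)) = dim_k(k[x,y]/(x^2, y^7))
A basis for k[x,y]/(x^2, y^7) is the set of monomials x^i * y^j
where 0 <= i < 2 and 0 <= j < 7.
The number of such monomials is 2 * 7 = 14

14


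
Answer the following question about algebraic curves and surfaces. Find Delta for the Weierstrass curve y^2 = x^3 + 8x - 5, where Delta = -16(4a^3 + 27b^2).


Compute each component:
4a^3 = 4*8^3 = 4*512 = 2048
27b^2 = 27*(-5)^2 = 27*25 = 675
4a^3 + 27b^2 = 2048 + 675 = 2723
Delta = -16*2723 = -43568

-43568


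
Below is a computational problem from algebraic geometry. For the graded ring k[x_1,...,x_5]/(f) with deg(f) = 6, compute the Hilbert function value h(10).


For R = k[x_1,...,x_n]/(f) with f homogeneous of degree e:
The Hilbert series is (1 - t^e)/(1 - t)^n.
So h(d) = C(d+n-1, n-1) - C(d-e+n-1, n-1) for d >= e.
With n=5, e=6, d=10:
C(10+5-1, 5-1) = C(14, 4) = 1001
C(10-6+5-1, 5-1) = C(8, 4) = 70
h(10) = 1001 - 70 = 931

931


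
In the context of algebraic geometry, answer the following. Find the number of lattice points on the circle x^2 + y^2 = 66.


Systematically check integer values of x where x^2 <= 66.
For each valid x, check if 66 - x^2 is a perfect square.
Total integer solutions found: 0

0


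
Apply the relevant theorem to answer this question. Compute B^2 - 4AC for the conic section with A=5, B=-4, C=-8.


The discriminant of a conic Ax^2 + Bxy + Cy^2 + ... = 0 is B^2 - 4AC.
B^2 = (-4)^2 = 16
4AC = 4*5*(-8) = -160
Discriminant = 16 + 160 = 176

176


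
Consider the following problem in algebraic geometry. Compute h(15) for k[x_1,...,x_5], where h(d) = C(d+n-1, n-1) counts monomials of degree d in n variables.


The Hilbert function for the polynomial ring in 5 variables is:
h(d) = C(d+n-1, n-1)
h(15) = C(15+5-1, 5-1) = C(19, 4)
= 19! / (4! * 15!)
= 3876

3876


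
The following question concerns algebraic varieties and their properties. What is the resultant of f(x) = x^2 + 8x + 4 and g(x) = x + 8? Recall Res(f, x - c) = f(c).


For Res(f, x - c), we evaluate f at x = c.
f(-8) = (-8)^2 + 8*(-8) + 4
= 64 - 64 + 4
= 0 + 4 = 4
Res(f, g) = 4

4


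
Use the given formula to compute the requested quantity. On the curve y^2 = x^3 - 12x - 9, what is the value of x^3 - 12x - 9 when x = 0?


Compute x^3 - 12x - 9 at x = 0:
x^3 = 0^3 = 0
(-12)*x = (-12)*0 = 0
Sum: 0 + 0 - 9 = -9

-9


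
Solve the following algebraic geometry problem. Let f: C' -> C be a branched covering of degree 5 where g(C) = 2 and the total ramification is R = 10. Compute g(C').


Riemann-Hurwitz formula: 2g' - 2 = d(2g - 2) + R
Given: d = 5, g = 2, R = 10
2g' - 2 = 5*(2*2 - 2) + 10
2g' - 2 = 5*2 + 10
2g' - 2 = 10 + 10 = 20
2g' = 22
g' = 11

11


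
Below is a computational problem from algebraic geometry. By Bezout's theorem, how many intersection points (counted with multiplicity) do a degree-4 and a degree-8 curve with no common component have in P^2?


Bezout's theorem states the intersection count equals the product of degrees.
Intersection count = 4 * 8 = 32

32


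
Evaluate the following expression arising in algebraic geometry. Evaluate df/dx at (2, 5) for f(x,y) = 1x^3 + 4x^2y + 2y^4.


df/dx = 3*1*x^2 + 2*4*x^1*y
At (2,5): 3*1*2^2 + 2*4*2^1*5
= 12 + 80
= 92

92


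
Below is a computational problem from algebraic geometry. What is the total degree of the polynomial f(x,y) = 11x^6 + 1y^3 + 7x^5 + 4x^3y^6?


Examine each term for its total degree (sum of exponents).
  Term '11x^6' has total degree 6+0 = 6.
  Term '1y^3' has total degree 0+3 = 3.
  Term '7x^5' has total degree 5+0 = 5.
  Term '4x^3y^6' has total degree 3+6 = 9.
The maximum total degree among all terms is 9.

9


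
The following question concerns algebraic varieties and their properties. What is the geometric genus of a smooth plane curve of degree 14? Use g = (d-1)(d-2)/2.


Using the genus formula for smooth plane curves:
g = (d-1)(d-2)/2
g = (14-1)(14-2)/2
g = 13*12/2
g = 156/2 = 78

78


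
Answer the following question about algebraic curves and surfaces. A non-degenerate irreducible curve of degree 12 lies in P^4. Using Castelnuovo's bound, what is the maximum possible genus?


Castelnuovo's bound: write d - 1 = m(r-1) + epsilon with 0 <= epsilon < r-1.
d - 1 = 12 - 1 = 11
r - 1 = 4 - 1 = 3
11 = 3*3 + 2, so m = 3, epsilon = 2
pi(d, r) = m(m-1)(r-1)/2 + m*epsilon
= 3*2*3/2 + 3*2
= 18/2 + 6
= 9 + 6 = 15

15


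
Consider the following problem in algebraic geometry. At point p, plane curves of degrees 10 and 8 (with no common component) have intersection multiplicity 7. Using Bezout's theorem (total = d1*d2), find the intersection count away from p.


By Bezout's theorem, the total intersection number is d1 * d2.
Total = 10 * 8 = 80
Intersection multiplicity at p = 7
Remaining intersections = 80 - 7 = 73

73


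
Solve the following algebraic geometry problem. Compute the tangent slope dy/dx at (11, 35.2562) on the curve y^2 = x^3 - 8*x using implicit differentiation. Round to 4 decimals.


Using implicit differentiation of y^2 = x^3 - 8*x:
2y * dy/dx = 3x^2 - 8
dy/dx = (3x^2 - 8)/(2y)
Numerator: 3*11^2 - 8 = 355
Denominator: 2*35.2562 = 70.5124
dy/dx = 355/70.5124 = 5.0346

5.0346


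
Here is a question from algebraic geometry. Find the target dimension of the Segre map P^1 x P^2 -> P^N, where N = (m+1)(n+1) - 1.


The Segre embedding maps P^m x P^n into P^N via
all products of coordinates from each factor.
N = (m+1)(n+1) - 1
N = (1+1)(2+1) - 1
N = 2*3 - 1
N = 6 - 1 = 5

5


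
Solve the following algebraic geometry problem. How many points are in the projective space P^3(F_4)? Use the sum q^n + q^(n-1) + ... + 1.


P^3(F_4) has (q^(n+1) - 1)/(q - 1) points.
= 4^3 + 4^2 + 4^1 + 4^0
= 64 + 16 + 4 + 1
= 85

85


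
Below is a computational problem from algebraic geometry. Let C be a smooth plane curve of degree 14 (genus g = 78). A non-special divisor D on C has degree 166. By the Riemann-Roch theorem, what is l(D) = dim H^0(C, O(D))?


First, compute the genus of a smooth plane curve of degree 14:
g = (d-1)(d-2)/2 = (14-1)(14-2)/2 = 78
For a non-special divisor D (i.e., h^1(D) = 0), Riemann-Roch gives:
l(D) = deg(D) - g + 1
Since deg(D) = 166 >= 2g - 1 = 155, D is non-special.
l(D) = 166 - 78 + 1 = 89

89


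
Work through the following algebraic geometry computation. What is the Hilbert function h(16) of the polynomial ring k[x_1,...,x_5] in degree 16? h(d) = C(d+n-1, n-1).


The Hilbert function for the polynomial ring in 5 variables is:
h(d) = C(d+n-1, n-1)
h(16) = C(16+5-1, 5-1) = C(20, 4)
= 20! / (4! * 16!)
= 4845

4845


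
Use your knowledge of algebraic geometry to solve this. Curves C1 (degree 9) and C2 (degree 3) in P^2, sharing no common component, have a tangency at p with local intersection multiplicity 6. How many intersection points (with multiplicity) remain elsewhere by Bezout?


By Bezout's theorem, the total intersection number is d1 * d2.
Total = 9 * 3 = 27
Intersection multiplicity at p = 6
Remaining intersections = 27 - 6 = 21

21


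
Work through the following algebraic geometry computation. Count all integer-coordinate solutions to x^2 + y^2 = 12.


Systematically check integer values of x where x^2 <= 12.
For each valid x, check if 12 - x^2 is a perfect square.
Total integer solutions found: 0

0


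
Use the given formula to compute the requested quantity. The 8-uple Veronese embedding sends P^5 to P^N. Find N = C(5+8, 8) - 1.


The Veronese embedding v_d: P^n -> P^N maps each point to all
degree-d monomials in n+1 homogeneous coordinates.
N = C(n+d, d) - 1
N = C(5+8, 8) - 1
N = C(13, 8) - 1
C(13, 8) = 1287
N = 1287 - 1 = 1286

1286


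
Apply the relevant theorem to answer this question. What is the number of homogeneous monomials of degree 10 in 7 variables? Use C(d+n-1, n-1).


The number of degree-10 monomials in 7 variables is C(d+n-1, n-1).
= C(10+7-1, 7-1) = C(16, 6)
= 8008

8008


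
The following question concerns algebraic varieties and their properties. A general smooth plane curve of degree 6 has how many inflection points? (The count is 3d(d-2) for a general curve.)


For a general smooth plane curve C of degree d, the inflection points are
the intersection of C with its Hessian curve, which has degree 3(d-2).
By Bezout, the total intersection number is d * 3(d-2) = 6 * 12 = 72.
For a general curve every flex is ordinary, so each contributes
multiplicity 1 to C·Hess(C), and the number of distinct inflection
points is 3d(d-2).
Inflection points = 3*6*(6-2) = 3*6*4 = 72

72


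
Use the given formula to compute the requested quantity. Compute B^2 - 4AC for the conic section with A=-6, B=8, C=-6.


The discriminant of a conic Ax^2 + Bxy + Cy^2 + ... = 0 is B^2 - 4AC.
B^2 = 8^2 = 64
4AC = 4*(-6)*(-6) = 144
Discriminant = 64 - 144 = -80

-80


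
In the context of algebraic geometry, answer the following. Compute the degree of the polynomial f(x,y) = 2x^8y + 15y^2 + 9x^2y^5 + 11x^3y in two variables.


Examine each term for its total degree (sum of exponents).
  Term '2x^8y' has total degree 8+1 = 9.
  Term '15y^2' has total degree 0+2 = 2.
  Term '9x^2y^5' has total degree 2+5 = 7.
  Term '11x^3y' has total degree 3+1 = 4.
The maximum total degree among all terms is 9.

9


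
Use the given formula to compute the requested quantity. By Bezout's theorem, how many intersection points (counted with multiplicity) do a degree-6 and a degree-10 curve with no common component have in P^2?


Bezout's theorem states the intersection count equals the product of degrees.
Intersection count = 6 * 10 = 60

60


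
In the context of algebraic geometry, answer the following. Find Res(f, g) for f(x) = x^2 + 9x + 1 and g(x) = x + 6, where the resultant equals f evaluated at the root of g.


For Res(f, x - c), we evaluate f at x = c.
f(-6) = (-6)^2 + 9*(-6) + 1
= 36 - 54 + 1
= -18 + 1 = -17
Res(f, g) = -17

-17


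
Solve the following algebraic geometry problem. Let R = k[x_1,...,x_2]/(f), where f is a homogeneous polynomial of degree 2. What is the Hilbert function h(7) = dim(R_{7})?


For R = k[x_1,...,x_n]/(f) with f homogeneous of degree e:
The Hilbert series is (1 - t^e)/(1 - t)^n.
So h(d) = C(d+n-1, n-1) - C(d-e+n-1, n-1) for d >= e.
With n=2, e=2, d=7:
C(7+2-1, 2-1) = C(8, 1) = 8
C(7-2+2-1, 2-1) = C(6, 1) = 6
h(7) = 8 - 6 = 2

2


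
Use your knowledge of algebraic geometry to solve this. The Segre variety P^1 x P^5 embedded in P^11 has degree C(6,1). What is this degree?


The degree of the Segre variety P^1 x P^5 is C(m+n, m).
= C(6, 1)
= 6

6


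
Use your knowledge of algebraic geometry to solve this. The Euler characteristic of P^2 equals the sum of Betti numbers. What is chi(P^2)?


The complex projective space P^2 has one cell in each even real dimension 0, 2, ..., 4.
The cohomology groups are H^{2k}(P^2) = Z for k = 0,...,2, and 0 otherwise.
Euler characteristic = sum of Betti numbers = 1 per even-dimensional cohomology group.
chi(P^2) = 2 + 1 = 3

3


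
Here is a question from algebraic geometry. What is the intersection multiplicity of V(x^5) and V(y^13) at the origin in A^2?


The intersection multiplicity of V(x^a) and V(y^b) at the origin is:
I(O; V(x^5), V(y^13)) = dim_k(k[x,y]/(x^5, y^13))
A basis for k[x,y]/(x^5, y^13) is the set of monomials x^i * y^j
where 0 <= i < 5 and 0 <= j < 13.
The number of such monomials is 5 * 13 = 65

65


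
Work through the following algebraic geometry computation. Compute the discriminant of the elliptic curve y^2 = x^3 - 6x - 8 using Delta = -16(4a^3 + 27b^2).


Compute each component:
4a^3 = 4*(-6)^3 = 4*(-216) = -864
27b^2 = 27*(-8)^2 = 27*64 = 1728
4a^3 + 27b^2 = -864 + 1728 = 864
Delta = -16*864 = -13824

-13824


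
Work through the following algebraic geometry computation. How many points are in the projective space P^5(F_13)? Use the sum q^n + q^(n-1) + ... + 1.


P^5(F_13) has (q^(n+1) - 1)/(q - 1) points.
= 13^5 + 13^4 + 13^3 + 13^2 + 13^1 + 13^0
= 371293 + 28561 + 2197 + 169 + 13 + 1
= 402234

402234


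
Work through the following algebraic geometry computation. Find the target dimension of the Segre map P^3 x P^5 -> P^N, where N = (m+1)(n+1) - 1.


The Segre embedding maps P^m x P^n into P^N via
all products of coordinates from each factor.
N = (m+1)(n+1) - 1
N = (3+1)(5+1) - 1
N = 4*6 - 1
N = 24 - 1 = 23

23


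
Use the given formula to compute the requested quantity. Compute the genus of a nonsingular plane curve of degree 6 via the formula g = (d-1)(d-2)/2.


Using the genus formula for smooth plane curves:
g = (d-1)(d-2)/2
g = (6-1)(6-2)/2
g = 5*4/2
g = 20/2 = 10

10


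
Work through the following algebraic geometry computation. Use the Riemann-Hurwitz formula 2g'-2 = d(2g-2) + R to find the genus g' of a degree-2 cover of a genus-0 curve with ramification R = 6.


Riemann-Hurwitz formula: 2g' - 2 = d(2g - 2) + R
Given: d = 2, g = 0, R = 6
2g' - 2 = 2*(2*0 - 2) + 6
2g' - 2 = 2*(-2) + 6
2g' - 2 = -4 + 6 = 2
2g' = 4
g' = 2

2


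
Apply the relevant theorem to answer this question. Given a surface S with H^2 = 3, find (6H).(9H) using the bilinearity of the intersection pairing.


Using bilinearity of the intersection pairing on a surface S:
(aH).(bH) = ab * (H.H)
We have H^2 = 3.
D.E = (6H).(9H) = 6*9*3
= 54*3
= 162

162


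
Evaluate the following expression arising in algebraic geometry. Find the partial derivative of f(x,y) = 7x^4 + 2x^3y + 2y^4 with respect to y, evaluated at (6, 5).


df/dy = 2*x^3 + 4*2*y^3
At (6,5): 2*6^3 + 4*2*5^3
= 432 + 1000
= 1432

1432


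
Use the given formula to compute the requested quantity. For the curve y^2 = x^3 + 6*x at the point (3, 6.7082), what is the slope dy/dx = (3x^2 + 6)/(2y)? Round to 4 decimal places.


Using implicit differentiation of y^2 = x^3 + 6*x:
2y * dy/dx = 3x^2 + 6
dy/dx = (3x^2 + 6)/(2y)
Numerator: 3*3^2 + 6 = 33
Denominator: 2*6.7082 = 13.4164
dy/dx = 33/13.4164 = 2.4597

2.4597


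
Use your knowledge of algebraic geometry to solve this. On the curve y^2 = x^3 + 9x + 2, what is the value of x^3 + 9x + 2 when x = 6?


Compute x^3 + 9x + 2 at x = 6:
x^3 = 6^3 = 216
9*x = 9*6 = 54
Sum: 216 + 54 + 2 = 272

272


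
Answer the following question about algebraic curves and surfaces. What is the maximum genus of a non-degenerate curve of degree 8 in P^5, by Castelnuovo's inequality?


Castelnuovo's bound: write d - 1 = m(r-1) + epsilon with 0 <= epsilon < r-1.
d - 1 = 8 - 1 = 7
r - 1 = 5 - 1 = 4
7 = 1*4 + 3, so m = 1, epsilon = 3
pi(d, r) = m(m-1)(r-1)/2 + m*epsilon
= 1*0*4/2 + 1*3
= 0/2 + 3
= 0 + 3 = 3

3


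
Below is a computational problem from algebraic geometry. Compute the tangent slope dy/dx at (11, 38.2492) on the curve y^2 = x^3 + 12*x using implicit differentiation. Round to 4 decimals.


Using implicit differentiation of y^2 = x^3 + 12*x:
2y * dy/dx = 3x^2 + 12
dy/dx = (3x^2 + 12)/(2y)
Numerator: 3*11^2 + 12 = 375
Denominator: 2*38.2492 = 76.4984
dy/dx = 375/76.4984 = 4.9021

4.9021


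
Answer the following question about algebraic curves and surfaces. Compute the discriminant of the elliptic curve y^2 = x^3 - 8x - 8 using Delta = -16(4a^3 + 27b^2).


Compute each component:
4a^3 = 4*(-8)^3 = 4*(-512) = -2048
27b^2 = 27*(-8)^2 = 27*64 = 1728
4a^3 + 27b^2 = -2048 + 1728 = -320
Delta = -16*(-320) = 5120

5120


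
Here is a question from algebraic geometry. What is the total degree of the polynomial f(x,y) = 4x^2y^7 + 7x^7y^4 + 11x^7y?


Examine each term for its total degree (sum of exponents).
  Term '4x^2y^7' has total degree 2+7 = 9.
  Term '7x^7y^4' has total degree 7+4 = 11.
  Term '11x^7y' has total degree 7+1 = 8.
The maximum total degree among all terms is 11.

11


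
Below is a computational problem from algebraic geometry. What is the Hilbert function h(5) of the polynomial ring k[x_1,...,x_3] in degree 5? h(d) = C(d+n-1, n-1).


The Hilbert function for the polynomial ring in 3 variables is:
h(d) = C(d+n-1, n-1)
h(5) = C(5+3-1, 3-1) = C(7, 2)
= 7! / (2! * 5!)
= 21

21


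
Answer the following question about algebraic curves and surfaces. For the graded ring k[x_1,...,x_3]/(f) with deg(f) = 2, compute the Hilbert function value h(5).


For R = k[x_1,...,x_n]/(f) with f homogeneous of degree e:
The Hilbert series is (1 - t^e)/(1 - t)^n.
So h(d) = C(d+n-1, n-1) - C(d-e+n-1, n-1) for d >= e.
With n=3, e=2, d=5:
C(5+3-1, 3-1) = C(7, 2) = 21
C(5-2+3-1, 3-1) = C(5, 2) = 10
h(5) = 21 - 10 = 11

11


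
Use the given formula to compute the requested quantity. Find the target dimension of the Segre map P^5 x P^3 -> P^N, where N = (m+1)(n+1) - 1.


The Segre embedding maps P^m x P^n into P^N via
all products of coordinates from each factor.
N = (m+1)(n+1) - 1
N = (5+1)(3+1) - 1
N = 6*4 - 1
N = 24 - 1 = 23

23


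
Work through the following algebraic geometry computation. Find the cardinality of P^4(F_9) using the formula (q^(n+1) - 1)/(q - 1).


P^4(F_9) has (q^(n+1) - 1)/(q - 1) points.
= 9^4 + 9^3 + 9^2 + 9^1 + 9^0
= 6561 + 729 + 81 + 9 + 1
= 7381

7381


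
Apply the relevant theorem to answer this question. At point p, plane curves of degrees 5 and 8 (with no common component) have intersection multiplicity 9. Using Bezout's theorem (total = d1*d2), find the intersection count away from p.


By Bezout's theorem, the total intersection number is d1 * d2.
Total = 5 * 8 = 40
Intersection multiplicity at p = 9
Remaining intersections = 40 - 9 = 31

31


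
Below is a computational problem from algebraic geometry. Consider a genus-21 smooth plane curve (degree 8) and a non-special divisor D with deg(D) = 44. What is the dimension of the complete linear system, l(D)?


First, compute the genus of a smooth plane curve of degree 8:
g = (d-1)(d-2)/2 = (8-1)(8-2)/2 = 21
For a non-special divisor D (i.e., h^1(D) = 0), Riemann-Roch gives:
l(D) = deg(D) - g + 1
Since deg(D) = 44 >= 2g - 1 = 41, D is non-special.
l(D) = 44 - 21 + 1 = 24

24


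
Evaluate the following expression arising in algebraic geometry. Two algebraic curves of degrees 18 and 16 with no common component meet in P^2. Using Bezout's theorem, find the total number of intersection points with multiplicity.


Bezout's theorem states the intersection count equals the product of degrees.
Intersection count = 18 * 16 = 288

288


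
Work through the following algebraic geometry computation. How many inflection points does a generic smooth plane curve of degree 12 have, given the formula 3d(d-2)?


For a general smooth plane curve C of degree d, the inflection points are
the intersection of C with its Hessian curve, which has degree 3(d-2).
By Bezout, the total intersection number is d * 3(d-2) = 12 * 30 = 360.
For a general curve every flex is ordinary, so each contributes
multiplicity 1 to C·Hess(C), and the number of distinct inflection
points is 3d(d-2).
Inflection points = 3*12*(12-2) = 3*12*10 = 360

360


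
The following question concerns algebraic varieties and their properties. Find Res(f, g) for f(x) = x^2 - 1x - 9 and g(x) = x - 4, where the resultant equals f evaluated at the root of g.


For Res(f, x - c), we evaluate f at x = c.
f(4) = 4^2 - 1*4 - 9
= 16 - 4 - 9
= 12 - 9 = 3
Res(f, g) = 3

3


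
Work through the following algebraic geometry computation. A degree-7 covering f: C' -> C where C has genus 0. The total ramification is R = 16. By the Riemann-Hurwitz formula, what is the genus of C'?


Riemann-Hurwitz formula: 2g' - 2 = d(2g - 2) + R
Given: d = 7, g = 0, R = 16
2g' - 2 = 7*(2*0 - 2) + 16
2g' - 2 = 7*(-2) + 16
2g' - 2 = -14 + 16 = 2
2g' = 4
g' = 2

2


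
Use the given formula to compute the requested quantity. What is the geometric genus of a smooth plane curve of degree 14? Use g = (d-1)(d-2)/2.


Using the genus formula for smooth plane curves:
g = (d-1)(d-2)/2
g = (14-1)(14-2)/2
g = 13*12/2
g = 156/2 = 78

78


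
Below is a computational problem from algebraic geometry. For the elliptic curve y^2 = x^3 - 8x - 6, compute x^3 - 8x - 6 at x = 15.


Compute x^3 - 8x - 6 at x = 15:
x^3 = 15^3 = 3375
(-8)*x = (-8)*15 = -120
Sum: 3375 - 120 - 6 = 3249

3249


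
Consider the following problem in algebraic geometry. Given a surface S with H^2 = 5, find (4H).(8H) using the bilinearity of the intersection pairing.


Using bilinearity of the intersection pairing on a surface S:
(aH).(bH) = ab * (H.H)
We have H^2 = 5.
D.E = (4H).(8H) = 4*8*5
= 32*5
= 160

160


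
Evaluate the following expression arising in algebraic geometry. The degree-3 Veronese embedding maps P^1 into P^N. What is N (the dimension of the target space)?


The Veronese embedding v_d: P^n -> P^N maps each point to all
degree-d monomials in n+1 homogeneous coordinates.
N = C(n+d, d) - 1
N = C(1+3, 3) - 1
N = C(4, 3) - 1
C(4, 3) = 4
N = 4 - 1 = 3

3


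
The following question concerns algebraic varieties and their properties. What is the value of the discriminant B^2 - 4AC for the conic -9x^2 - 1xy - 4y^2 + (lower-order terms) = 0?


The discriminant of a conic Ax^2 + Bxy + Cy^2 + ... = 0 is B^2 - 4AC.
B^2 = (-1)^2 = 1
4AC = 4*(-9)*(-4) = 144
Discriminant = 1 - 144 = -143

-143


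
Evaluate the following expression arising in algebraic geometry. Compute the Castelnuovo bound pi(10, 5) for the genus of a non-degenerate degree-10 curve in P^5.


Castelnuovo's bound: write d - 1 = m(r-1) + epsilon with 0 <= epsilon < r-1.
d - 1 = 10 - 1 = 9
r - 1 = 5 - 1 = 4
9 = 2*4 + 1, so m = 2, epsilon = 1
pi(d, r) = m(m-1)(r-1)/2 + m*epsilon
= 2*1*4/2 + 2*1
= 8/2 + 2
= 4 + 2 = 6

6


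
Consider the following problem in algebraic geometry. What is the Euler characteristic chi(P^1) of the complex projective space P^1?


The complex projective space P^1 has one cell in each even real dimension 0, 2, ..., 2.
The cohomology groups are H^{2k}(P^1) = Z for k = 0,...,1, and 0 otherwise.
Euler characteristic = sum of Betti numbers = 1 per even-dimensional cohomology group.
chi(P^1) = 1 + 1 = 2

2


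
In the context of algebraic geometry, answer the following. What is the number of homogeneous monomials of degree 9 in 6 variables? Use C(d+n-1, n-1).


The number of degree-9 monomials in 6 variables is C(d+n-1, n-1).
= C(9+6-1, 6-1) = C(14, 5)
= 2002

2002


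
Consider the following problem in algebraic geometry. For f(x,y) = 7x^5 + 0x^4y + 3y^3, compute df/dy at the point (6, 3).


df/dy = 0*x^4 + 3*3*y^2
At (6,3): 0*6^4 + 3*3*3^2
= 0 + 81
= 81

81


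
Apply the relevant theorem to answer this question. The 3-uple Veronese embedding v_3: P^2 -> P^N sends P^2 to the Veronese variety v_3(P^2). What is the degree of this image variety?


The Veronese variety v_3(P^2) has degree d^r.
d^r = 3^2 = 9

9


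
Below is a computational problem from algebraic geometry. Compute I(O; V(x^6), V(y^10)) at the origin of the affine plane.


The intersection multiplicity of V(x^a) and V(y^b) at the origin is:
I(O; V(x^6), V(y^10)) = dim_k(k[x,y]/(x^6, y^10))
A basis for k[x,y]/(x^6, y^10) is the set of monomials x^i * y^j
where 0 <= i < 6 and 0 <= j < 10.
The number of such monomials is 6 * 10 = 60

60


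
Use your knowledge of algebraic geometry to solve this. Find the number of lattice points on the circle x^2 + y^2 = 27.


Systematically check integer values of x where x^2 <= 27.
For each valid x, check if 27 - x^2 is a perfect square.
Total integer solutions found: 0

0


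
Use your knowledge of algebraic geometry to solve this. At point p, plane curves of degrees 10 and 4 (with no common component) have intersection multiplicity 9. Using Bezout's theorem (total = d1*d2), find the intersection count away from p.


By Bezout's theorem, the total intersection number is d1 * d2.
Total = 10 * 4 = 40
Intersection multiplicity at p = 9
Remaining intersections = 40 - 9 = 31

31


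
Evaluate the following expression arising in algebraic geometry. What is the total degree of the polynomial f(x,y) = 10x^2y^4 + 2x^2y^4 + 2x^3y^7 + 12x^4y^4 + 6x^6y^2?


Examine each term for its total degree (sum of exponents).
  Term '10x^2y^4' has total degree 2+4 = 6.
  Term '2x^2y^4' has total degree 2+4 = 6.
  Term '2x^3y^7' has total degree 3+7 = 10.
  Term '12x^4y^4' has total degree 4+4 = 8.
  Term '6x^6y^2' has total degree 6+2 = 8.
The maximum total degree among all terms is 10.

10


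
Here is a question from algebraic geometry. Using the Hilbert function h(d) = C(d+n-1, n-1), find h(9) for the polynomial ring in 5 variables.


The Hilbert function for the polynomial ring in 5 variables is:
h(d) = C(d+n-1, n-1)
h(9) = C(9+5-1, 5-1) = C(13, 4)
= 13! / (4! * 9!)
= 715

715


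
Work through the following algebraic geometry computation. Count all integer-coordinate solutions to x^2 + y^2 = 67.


Systematically check integer values of x where x^2 <= 67.
For each valid x, check if 67 - x^2 is a perfect square.
Total integer solutions found: 0

0


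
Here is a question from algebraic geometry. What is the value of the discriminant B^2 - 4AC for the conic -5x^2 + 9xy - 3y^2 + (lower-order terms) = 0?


The discriminant of a conic Ax^2 + Bxy + Cy^2 + ... = 0 is B^2 - 4AC.
B^2 = 9^2 = 81
4AC = 4*(-5)*(-3) = 60
Discriminant = 81 - 60 = 21

21


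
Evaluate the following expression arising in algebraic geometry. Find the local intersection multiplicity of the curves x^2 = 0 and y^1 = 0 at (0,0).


The intersection multiplicity of V(x^a) and V(y^b) at the origin is:
I(O; V(x^2), V(y^1)) = dim_k(k[x,y]/(x^2, y^1))
A basis for k[x,y]/(x^2, y^1) is the set of monomials x^i * y^j
where 0 <= i < 2 and 0 <= j < 1.
The number of such monomials is 2 * 1 = 2

2


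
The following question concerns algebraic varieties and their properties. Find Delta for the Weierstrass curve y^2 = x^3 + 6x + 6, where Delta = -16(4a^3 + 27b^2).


Compute each component:
4a^3 = 4*6^3 = 4*216 = 864
27b^2 = 27*6^2 = 27*36 = 972
4a^3 + 27b^2 = 864 + 972 = 1836
Delta = -16*1836 = -29376

-29376


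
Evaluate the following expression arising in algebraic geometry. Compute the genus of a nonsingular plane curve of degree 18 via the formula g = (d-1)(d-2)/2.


Using the genus formula for smooth plane curves:
g = (d-1)(d-2)/2
g = (18-1)(18-2)/2
g = 17*16/2
g = 272/2 = 136

136


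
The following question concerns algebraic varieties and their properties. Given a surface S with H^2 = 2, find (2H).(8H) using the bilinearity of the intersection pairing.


Using bilinearity of the intersection pairing on a surface S:
(aH).(bH) = ab * (H.H)
We have H^2 = 2.
D.E = (2H).(8H) = 2*8*2
= 16*2
= 32

32


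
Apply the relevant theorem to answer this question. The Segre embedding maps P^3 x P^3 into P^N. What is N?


The Segre embedding maps P^m x P^n into P^N via
all products of coordinates from each factor.
N = (m+1)(n+1) - 1
N = (3+1)(3+1) - 1
N = 4*4 - 1
N = 16 - 1 = 15

15


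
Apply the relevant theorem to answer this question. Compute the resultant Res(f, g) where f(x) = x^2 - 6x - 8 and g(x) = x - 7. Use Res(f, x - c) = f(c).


For Res(f, x - c), we evaluate f at x = c.
f(7) = 7^2 - 6*7 - 8
= 49 - 42 - 8
= 7 - 8 = -1
Res(f, g) = -1

-1


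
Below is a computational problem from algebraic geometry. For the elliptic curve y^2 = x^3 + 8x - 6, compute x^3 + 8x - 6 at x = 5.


Compute x^3 + 8x - 6 at x = 5:
x^3 = 5^3 = 125
8*x = 8*5 = 40
Sum: 125 + 40 - 6 = 159

159


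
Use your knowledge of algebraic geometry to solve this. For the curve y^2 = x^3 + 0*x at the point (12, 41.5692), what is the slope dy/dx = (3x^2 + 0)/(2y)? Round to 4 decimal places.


Using implicit differentiation of y^2 = x^3 + 0*x:
2y * dy/dx = 3x^2 + 0
dy/dx = (3x^2 + 0)/(2y)
Numerator: 3*12^2 + 0 = 432
Denominator: 2*41.5692 = 83.1384
dy/dx = 432/83.1384 = 5.1962

5.1962


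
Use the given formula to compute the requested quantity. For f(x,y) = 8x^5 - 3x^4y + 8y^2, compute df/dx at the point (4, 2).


df/dx = 5*8*x^4 + 4*(-3)*x^3*y
At (4,2): 5*8*4^4 + 4*(-3)*4^3*2
= 10240 - 1536
= 8704

8704


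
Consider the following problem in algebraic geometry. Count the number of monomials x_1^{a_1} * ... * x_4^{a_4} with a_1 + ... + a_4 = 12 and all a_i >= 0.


The number of degree-12 monomials in 4 variables is C(d+n-1, n-1).
= C(12+4-1, 4-1) = C(15, 3)
= 455

455


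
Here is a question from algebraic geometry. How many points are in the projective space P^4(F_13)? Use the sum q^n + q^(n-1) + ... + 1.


P^4(F_13) has (q^(n+1) - 1)/(q - 1) points.
= 13^4 + 13^3 + 13^2 + 13^1 + 13^0
= 28561 + 2197 + 169 + 13 + 1
= 30941

30941
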